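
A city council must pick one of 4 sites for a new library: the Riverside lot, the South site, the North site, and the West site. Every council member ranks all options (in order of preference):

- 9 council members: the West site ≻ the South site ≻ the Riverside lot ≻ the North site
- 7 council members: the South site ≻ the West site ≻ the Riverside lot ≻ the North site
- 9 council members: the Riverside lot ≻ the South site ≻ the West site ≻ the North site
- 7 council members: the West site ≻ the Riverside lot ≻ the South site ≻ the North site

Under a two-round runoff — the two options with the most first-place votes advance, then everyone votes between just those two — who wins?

Round 1 first-place votes: the Riverside lot 9, the South site 7, the North site 0, the West site 16.
the West site and the Riverside lot advance.
Runoff: the West site is preferred to the Riverside lot by 23 voters; the Riverside lot by 9.
the West site wins the runoff.

the West site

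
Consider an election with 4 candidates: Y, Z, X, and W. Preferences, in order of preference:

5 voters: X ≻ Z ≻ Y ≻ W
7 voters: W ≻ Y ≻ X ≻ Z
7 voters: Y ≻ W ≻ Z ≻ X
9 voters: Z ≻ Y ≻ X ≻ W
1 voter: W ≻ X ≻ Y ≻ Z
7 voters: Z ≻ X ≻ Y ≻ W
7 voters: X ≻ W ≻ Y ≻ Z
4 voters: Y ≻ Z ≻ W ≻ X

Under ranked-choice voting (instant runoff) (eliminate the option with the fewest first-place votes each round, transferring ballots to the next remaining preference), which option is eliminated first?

W

Round 1: Y 11, Z 16, X 12, W 8. Eliminate W.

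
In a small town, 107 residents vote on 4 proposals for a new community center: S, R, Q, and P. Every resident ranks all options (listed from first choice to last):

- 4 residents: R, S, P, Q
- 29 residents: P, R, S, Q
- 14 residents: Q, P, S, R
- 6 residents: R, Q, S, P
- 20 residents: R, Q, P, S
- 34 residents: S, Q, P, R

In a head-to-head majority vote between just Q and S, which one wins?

Voters preferring Q to S: 40; preferring S to Q: 67.
S wins the head-to-head.

S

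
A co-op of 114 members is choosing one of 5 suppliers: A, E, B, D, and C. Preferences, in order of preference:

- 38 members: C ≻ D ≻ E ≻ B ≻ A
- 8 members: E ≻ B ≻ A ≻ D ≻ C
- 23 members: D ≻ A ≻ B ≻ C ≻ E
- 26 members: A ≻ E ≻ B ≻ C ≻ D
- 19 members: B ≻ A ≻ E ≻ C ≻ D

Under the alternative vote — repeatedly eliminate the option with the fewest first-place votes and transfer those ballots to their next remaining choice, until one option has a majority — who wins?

Round 1: A 26, E 8, B 19, D 23, C 38. Eliminate E.
Round 2: A 26, B 27, D 23, C 38. Eliminate D.
Round 3: A 49, B 27, C 38. Eliminate B.
Round 4: A 76, C 38. A has a majority.

A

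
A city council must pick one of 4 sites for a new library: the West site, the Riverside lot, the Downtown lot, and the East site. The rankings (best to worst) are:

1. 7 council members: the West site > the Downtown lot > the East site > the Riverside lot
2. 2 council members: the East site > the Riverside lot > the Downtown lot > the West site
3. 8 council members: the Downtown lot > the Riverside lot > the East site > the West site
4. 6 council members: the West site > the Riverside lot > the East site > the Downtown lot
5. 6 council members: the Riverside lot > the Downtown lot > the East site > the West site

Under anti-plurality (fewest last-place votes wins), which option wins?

the East site

Last-place votes: the West site 16, the Riverside lot 7, the Downtown lot 6, the East site 0.
the East site is ranked last by the fewest voters, so the East site wins.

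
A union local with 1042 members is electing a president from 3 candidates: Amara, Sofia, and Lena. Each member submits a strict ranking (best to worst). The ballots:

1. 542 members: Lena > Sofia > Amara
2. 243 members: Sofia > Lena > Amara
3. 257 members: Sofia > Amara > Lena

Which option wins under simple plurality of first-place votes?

Lena

First-place votes: Amara 0, Sofia 500, Lena 542.
Lena has the most first-place votes.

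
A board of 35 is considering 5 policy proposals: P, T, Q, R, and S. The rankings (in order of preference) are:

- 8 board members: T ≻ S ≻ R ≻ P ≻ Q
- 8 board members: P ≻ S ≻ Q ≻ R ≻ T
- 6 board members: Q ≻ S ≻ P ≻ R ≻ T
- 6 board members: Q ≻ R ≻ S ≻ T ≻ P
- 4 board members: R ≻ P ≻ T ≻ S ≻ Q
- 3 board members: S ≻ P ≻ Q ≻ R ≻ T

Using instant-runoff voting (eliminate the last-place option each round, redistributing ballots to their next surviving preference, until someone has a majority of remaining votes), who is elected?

Round 1: P 8, T 8, Q 12, R 4, S 3. Eliminate S.
Round 2: P 11, T 8, Q 12, R 4. Eliminate R.
Round 3: P 15, T 8, Q 12. Eliminate T.
Round 4: P 23, Q 12. P has a majority.

P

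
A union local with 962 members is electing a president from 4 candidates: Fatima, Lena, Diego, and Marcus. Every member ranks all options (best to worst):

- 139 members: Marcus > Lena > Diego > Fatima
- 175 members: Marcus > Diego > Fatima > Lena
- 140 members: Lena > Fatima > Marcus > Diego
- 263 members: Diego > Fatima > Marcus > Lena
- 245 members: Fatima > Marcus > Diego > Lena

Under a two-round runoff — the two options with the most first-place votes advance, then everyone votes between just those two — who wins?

Round 1 first-place votes: Fatima 245, Lena 140, Diego 263, Marcus 314.
Marcus and Diego advance.
Runoff: Marcus is preferred to Diego by 699 voters; Diego by 263.
Marcus wins the runoff.

Marcus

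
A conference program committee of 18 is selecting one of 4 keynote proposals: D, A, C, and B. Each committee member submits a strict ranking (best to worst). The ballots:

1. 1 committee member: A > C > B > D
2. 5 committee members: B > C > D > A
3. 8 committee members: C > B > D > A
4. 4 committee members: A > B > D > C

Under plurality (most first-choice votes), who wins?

First-place votes: D 0, A 5, C 8, B 5.
C has the most first-place votes.

C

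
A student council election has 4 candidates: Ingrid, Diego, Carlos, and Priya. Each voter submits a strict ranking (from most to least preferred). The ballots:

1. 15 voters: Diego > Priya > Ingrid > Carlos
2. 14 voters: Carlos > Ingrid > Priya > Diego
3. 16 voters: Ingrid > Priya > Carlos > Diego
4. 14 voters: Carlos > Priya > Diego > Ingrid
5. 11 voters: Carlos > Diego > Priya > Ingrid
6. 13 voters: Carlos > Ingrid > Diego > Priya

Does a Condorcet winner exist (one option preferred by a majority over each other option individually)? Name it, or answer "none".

Carlos

Carlos vs Ingrid: 52–31 for Carlos.
Carlos vs Diego: 68–15 for Carlos.
Carlos vs Priya: 52–31 for Carlos.
Carlos beats every other option head-to-head.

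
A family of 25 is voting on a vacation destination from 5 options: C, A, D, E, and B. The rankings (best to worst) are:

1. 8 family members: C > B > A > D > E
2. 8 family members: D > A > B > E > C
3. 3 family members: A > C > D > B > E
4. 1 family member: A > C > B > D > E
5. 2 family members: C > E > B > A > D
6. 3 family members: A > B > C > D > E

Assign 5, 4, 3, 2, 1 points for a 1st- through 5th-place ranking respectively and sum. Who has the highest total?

C: 8·5 + 8·1 + 3·4 + 1·4 + 2·5 + 3·3 = 83
A: 8·3 + 8·4 + 3·5 + 1·5 + 2·2 + 3·5 = 95
D: 8·2 + 8·5 + 3·3 + 1·2 + 2·1 + 3·2 = 75
E: 8·1 + 8·2 + 3·1 + 1·1 + 2·4 + 3·1 = 39
B: 8·4 + 8·3 + 3·2 + 1·3 + 2·3 + 3·4 = 83
A has the highest Borda score (95).

A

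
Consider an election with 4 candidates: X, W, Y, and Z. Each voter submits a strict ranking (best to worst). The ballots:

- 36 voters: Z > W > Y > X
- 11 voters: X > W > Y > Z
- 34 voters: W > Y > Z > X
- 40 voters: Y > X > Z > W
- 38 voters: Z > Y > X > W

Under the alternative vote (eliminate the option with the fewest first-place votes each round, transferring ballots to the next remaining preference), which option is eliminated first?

X

Round 1: X 11, W 34, Y 40, Z 74. Eliminate X.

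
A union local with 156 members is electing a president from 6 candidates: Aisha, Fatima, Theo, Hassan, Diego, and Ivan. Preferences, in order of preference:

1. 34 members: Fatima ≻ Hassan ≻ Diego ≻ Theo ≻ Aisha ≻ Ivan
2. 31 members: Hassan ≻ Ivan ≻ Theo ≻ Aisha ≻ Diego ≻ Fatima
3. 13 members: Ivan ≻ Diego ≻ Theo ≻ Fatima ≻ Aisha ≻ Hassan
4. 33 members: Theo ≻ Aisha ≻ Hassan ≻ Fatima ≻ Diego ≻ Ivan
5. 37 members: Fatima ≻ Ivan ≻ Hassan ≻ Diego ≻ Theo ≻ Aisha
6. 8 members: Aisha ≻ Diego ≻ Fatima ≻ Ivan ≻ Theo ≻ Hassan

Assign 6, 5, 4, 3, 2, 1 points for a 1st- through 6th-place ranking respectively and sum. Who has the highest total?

Hassan

Aisha: 34·2 + 31·3 + 13·2 + 33·5 + 37·1 + 8·6 = 437
Fatima: 34·6 + 31·1 + 13·3 + 33·3 + 37·6 + 8·4 = 627
Theo: 34·3 + 31·4 + 13·4 + 33·6 + 37·2 + 8·2 = 566
Hassan: 34·5 + 31·6 + 13·1 + 33·4 + 37·4 + 8·1 = 657
Diego: 34·4 + 31·2 + 13·5 + 33·2 + 37·3 + 8·5 = 480
Ivan: 34·1 + 31·5 + 13·6 + 33·1 + 37·5 + 8·3 = 509
Hassan has the highest Borda score (657).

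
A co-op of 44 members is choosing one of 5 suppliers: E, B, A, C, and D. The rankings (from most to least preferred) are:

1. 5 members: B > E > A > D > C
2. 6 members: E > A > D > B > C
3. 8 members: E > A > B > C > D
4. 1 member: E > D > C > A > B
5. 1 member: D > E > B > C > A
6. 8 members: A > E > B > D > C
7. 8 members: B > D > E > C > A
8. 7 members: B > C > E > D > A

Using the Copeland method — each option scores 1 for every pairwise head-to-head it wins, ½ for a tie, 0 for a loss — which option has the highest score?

E

E: beats B, A, C, and D → score 4.
B: beats C and D; loses to E and A → score 2.
A: beats B, C, and D; loses to E → score 3.
C: loses to E, B, A, and D → score 0.
D: beats C; loses to E, B, and A → score 1.
E has the best pairwise record.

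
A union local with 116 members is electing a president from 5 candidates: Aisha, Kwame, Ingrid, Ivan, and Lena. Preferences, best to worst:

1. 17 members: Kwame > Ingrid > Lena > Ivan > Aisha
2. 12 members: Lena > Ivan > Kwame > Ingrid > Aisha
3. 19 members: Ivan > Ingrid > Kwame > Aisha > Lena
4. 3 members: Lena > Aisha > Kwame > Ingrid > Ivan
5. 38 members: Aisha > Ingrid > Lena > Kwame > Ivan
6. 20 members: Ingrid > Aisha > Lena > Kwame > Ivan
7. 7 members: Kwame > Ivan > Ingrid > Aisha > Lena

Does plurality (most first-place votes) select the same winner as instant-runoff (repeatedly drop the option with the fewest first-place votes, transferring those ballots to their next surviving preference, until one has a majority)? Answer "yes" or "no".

Plurality — first-place votes: Aisha 38, Kwame 24, Ingrid 20, Ivan 19, Lena 15. Winner: Aisha.
Instant-runoff — R1 Aisha 38, Kwame 24, Ingrid 20, Ivan 19, Lena 15 (Lena out); R2 Aisha 41, Kwame 24, Ingrid 20, Ivan 31 (Ingrid out); R3 Aisha 61, Kwame 24, Ivan 31 (Aisha winner). Winner: Aisha.
The two methods agree.

yes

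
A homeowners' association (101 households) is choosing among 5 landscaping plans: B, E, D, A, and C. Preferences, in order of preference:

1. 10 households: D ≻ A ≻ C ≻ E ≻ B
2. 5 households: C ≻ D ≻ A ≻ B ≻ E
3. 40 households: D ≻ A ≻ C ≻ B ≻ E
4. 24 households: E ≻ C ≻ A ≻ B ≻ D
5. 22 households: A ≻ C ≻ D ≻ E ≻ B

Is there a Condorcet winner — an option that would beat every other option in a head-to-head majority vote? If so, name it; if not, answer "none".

none

Checking pairwise contests:
E beats B 56–45.
D beats E 77–24.
C beats D 51–50.
D beats A 55–46.
A beats C 72–29.
Every option loses at least one head-to-head, so there is no Condorcet winner.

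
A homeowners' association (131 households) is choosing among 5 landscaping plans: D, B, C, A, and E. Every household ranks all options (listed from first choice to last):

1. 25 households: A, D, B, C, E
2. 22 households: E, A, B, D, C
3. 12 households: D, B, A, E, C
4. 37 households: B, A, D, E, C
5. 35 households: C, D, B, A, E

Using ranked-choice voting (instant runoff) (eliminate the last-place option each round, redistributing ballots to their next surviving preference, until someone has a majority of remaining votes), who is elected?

Round 1: D 12, B 37, C 35, A 25, E 22. Eliminate D.
Round 2: B 49, C 35, A 25, E 22. Eliminate E.
Round 3: B 49, C 35, A 47. Eliminate C.
Round 4: B 84, A 47. B has a majority.

B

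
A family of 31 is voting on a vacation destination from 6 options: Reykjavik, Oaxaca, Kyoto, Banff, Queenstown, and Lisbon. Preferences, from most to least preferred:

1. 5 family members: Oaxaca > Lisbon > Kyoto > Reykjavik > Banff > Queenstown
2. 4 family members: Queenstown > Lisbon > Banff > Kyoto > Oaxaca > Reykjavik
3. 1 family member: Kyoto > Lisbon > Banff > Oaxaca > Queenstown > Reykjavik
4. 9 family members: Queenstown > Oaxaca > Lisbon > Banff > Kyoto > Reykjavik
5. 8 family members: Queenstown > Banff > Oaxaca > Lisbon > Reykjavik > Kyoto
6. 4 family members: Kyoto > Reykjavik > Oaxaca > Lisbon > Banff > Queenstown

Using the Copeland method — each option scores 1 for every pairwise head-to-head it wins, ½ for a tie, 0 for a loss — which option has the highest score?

Queenstown

Reykjavik: loses to Oaxaca, Kyoto, Banff, Queenstown, and Lisbon → score 0.
Oaxaca: beats Reykjavik, Kyoto, Banff, and Lisbon; loses to Queenstown → score 4.
Kyoto: beats Reykjavik; loses to Oaxaca, Banff, Queenstown, and Lisbon → score 1.
Banff: beats Reykjavik and Kyoto; loses to Oaxaca, Queenstown, and Lisbon → score 2.
Queenstown: beats Reykjavik, Oaxaca, Kyoto, Banff, and Lisbon → score 5.
Lisbon: beats Reykjavik, Kyoto, and Banff; loses to Oaxaca and Queenstown → score 3.
Queenstown has the best pairwise record.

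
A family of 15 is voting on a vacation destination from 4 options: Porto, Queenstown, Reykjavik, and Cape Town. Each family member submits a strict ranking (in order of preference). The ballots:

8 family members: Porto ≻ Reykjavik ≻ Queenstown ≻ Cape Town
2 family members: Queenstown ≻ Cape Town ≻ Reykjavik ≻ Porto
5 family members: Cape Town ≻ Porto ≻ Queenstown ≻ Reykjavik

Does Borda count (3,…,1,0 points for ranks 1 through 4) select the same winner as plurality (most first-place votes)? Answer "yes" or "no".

yes

Borda — scores: Porto 34, Queenstown 19, Reykjavik 18, Cape Town 19. Winner: Porto.
Plurality — first-place votes: Porto 8, Queenstown 2, Reykjavik 0, Cape Town 5. Winner: Porto.
The two methods agree.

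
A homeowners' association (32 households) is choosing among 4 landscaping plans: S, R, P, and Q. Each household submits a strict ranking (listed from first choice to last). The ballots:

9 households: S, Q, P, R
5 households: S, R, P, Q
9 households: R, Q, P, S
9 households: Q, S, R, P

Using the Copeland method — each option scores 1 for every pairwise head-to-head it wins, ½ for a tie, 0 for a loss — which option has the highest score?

S: beats R and P; loses to Q → score 2.
R: beats P; loses to S and Q → score 1.
P: loses to S, R, and Q → score 0.
Q: beats S, R, and P → score 3.
Q has the best pairwise record.

Q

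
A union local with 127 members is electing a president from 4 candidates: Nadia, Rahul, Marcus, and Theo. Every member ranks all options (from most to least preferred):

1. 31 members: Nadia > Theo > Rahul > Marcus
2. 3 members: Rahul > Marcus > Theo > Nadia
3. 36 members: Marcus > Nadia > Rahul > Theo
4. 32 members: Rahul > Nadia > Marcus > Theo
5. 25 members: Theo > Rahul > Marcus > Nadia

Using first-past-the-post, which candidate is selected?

Marcus

First-place votes: Nadia 31, Rahul 35, Marcus 36, Theo 25.
Marcus has the most first-place votes.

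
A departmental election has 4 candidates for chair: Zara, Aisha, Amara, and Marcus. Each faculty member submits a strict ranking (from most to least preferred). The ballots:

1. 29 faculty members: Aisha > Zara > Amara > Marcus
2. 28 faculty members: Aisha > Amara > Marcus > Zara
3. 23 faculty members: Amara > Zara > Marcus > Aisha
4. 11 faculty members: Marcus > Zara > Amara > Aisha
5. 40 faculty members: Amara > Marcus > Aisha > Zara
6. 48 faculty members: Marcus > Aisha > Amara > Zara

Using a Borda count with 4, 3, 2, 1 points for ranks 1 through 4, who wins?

Amara

Zara: 29·3 + 28·1 + 23·3 + 11·3 + 40·1 + 48·1 = 305
Aisha: 29·4 + 28·4 + 23·1 + 11·1 + 40·2 + 48·3 = 486
Amara: 29·2 + 28·3 + 23·4 + 11·2 + 40·4 + 48·2 = 512
Marcus: 29·1 + 28·2 + 23·2 + 11·4 + 40·3 + 48·4 = 487
Amara has the highest Borda score (512).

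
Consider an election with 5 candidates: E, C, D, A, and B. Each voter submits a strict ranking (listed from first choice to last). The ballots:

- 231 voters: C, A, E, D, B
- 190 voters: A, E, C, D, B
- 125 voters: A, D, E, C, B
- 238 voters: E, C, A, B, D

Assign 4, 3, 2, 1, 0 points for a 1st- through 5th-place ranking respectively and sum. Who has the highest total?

A

E: 231·2 + 190·3 + 125·2 + 238·4 = 2234
C: 231·4 + 190·2 + 125·1 + 238·3 = 2143
D: 231·1 + 190·1 + 125·3 + 238·0 = 796
A: 231·3 + 190·4 + 125·4 + 238·2 = 2429
B: 231·0 + 190·0 + 125·0 + 238·1 = 238
A has the highest Borda score (2429).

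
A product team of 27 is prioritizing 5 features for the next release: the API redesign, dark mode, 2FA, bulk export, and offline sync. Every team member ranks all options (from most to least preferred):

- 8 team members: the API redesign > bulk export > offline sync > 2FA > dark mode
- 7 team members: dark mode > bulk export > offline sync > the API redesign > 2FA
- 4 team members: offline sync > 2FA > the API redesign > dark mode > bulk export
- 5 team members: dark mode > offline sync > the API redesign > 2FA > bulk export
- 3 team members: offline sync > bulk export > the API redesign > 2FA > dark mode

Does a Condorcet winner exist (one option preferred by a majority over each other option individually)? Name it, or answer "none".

Checking pairwise contests:
offline sync beats the API redesign 19–8.
the API redesign beats dark mode 15–12.
the API redesign beats 2FA 23–4.
the API redesign beats bulk export 17–10.
bulk export beats offline sync 15–12.
Every option loses at least one head-to-head, so there is no Condorcet winner.

none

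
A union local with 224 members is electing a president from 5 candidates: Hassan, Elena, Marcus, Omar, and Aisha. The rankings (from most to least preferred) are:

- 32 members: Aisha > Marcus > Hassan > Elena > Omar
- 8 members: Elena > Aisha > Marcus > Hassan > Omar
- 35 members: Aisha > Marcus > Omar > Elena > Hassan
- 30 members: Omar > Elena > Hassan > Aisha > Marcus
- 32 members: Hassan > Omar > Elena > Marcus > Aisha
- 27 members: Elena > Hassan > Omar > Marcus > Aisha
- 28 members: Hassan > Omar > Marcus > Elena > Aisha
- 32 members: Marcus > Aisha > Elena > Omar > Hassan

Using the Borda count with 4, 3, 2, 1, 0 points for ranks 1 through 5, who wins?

Marcus

Hassan: 32·2 + 8·1 + 35·0 + 30·2 + 32·4 + 27·3 + 28·4 + 32·0 = 453
Elena: 32·1 + 8·4 + 35·1 + 30·3 + 32·2 + 27·4 + 28·1 + 32·2 = 453
Marcus: 32·3 + 8·2 + 35·3 + 30·0 + 32·1 + 27·1 + 28·2 + 32·4 = 460
Omar: 32·0 + 8·0 + 35·2 + 30·4 + 32·3 + 27·2 + 28·3 + 32·1 = 456
Aisha: 32·4 + 8·3 + 35·4 + 30·1 + 32·0 + 27·0 + 28·0 + 32·3 = 418
Marcus has the highest Borda score (460).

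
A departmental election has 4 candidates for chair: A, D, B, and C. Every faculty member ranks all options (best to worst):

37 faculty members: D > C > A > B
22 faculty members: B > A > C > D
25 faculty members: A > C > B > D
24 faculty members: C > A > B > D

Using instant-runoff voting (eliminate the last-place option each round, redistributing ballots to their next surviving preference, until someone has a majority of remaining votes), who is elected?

A

Round 1: A 25, D 37, B 22, C 24. Eliminate B.
Round 2: A 47, D 37, C 24. Eliminate C.
Round 3: A 71, D 37. A has a majority.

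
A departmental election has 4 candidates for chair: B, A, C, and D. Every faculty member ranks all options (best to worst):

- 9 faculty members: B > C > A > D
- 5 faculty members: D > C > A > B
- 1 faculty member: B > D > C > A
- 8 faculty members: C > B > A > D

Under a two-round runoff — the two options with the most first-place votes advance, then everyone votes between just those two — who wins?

C

Round 1 first-place votes: B 10, A 0, C 8, D 5.
B and C advance.
Runoff: B is preferred to C by 10 voters; C by 13.
C wins the runoff.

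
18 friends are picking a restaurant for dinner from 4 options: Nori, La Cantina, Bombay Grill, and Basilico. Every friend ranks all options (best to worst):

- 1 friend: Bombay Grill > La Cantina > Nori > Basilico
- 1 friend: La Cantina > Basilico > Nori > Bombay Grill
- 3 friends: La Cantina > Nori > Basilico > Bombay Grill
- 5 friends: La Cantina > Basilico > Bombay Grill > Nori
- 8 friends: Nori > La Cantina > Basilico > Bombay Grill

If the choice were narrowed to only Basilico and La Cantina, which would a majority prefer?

La Cantina

Voters preferring Basilico to La Cantina: 0; preferring La Cantina to Basilico: 18.
La Cantina wins the head-to-head.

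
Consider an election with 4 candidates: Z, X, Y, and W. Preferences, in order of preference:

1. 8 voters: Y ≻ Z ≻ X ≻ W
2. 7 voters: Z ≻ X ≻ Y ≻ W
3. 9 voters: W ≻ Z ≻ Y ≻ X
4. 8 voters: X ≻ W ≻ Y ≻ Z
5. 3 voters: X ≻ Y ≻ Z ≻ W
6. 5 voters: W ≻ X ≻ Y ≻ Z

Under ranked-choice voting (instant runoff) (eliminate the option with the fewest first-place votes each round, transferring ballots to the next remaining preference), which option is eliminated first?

Z

Round 1: Z 7, X 11, Y 8, W 14. Eliminate Z.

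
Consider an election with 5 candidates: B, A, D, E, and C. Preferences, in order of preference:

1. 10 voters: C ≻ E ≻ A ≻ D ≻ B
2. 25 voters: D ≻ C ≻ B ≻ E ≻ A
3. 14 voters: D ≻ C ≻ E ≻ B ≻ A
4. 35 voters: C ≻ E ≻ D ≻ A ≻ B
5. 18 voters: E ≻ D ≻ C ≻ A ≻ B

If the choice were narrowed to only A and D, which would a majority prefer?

Voters preferring A to D: 10; preferring D to A: 92.
D wins the head-to-head.

D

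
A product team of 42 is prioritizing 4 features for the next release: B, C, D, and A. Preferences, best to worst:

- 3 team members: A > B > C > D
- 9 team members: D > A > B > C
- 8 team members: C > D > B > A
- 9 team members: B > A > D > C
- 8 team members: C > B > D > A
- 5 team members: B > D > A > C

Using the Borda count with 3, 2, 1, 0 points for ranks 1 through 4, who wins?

B

B: 3·2 + 9·1 + 8·1 + 9·3 + 8·2 + 5·3 = 81
C: 3·1 + 9·0 + 8·3 + 9·0 + 8·3 + 5·0 = 51
D: 3·0 + 9·3 + 8·2 + 9·1 + 8·1 + 5·2 = 70
A: 3·3 + 9·2 + 8·0 + 9·2 + 8·0 + 5·1 = 50
B has the highest Borda score (81).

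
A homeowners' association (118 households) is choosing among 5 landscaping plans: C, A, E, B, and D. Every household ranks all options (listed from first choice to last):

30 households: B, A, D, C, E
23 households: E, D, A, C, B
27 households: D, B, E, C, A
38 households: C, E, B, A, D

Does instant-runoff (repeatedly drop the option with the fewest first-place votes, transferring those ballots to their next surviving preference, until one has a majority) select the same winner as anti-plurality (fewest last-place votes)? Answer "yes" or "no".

no

Instant-runoff — R1 C 38, A 0, E 23, B 30, D 27 (A out); R2 C 38, E 23, B 30, D 27 (E out); R3 C 38, B 30, D 50 (B out); R4 C 38, D 80 (D winner). Winner: D.
Anti-plurality — last-place votes: C 0, A 27, E 30, B 23, D 38. Winner: C.
The two methods disagree.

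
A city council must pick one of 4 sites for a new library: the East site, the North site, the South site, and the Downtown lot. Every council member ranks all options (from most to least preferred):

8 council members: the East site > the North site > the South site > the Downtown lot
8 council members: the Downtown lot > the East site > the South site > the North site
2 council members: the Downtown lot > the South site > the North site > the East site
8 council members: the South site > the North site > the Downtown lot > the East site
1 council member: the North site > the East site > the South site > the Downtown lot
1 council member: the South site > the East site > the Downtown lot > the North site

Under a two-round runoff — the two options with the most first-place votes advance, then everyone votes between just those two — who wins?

Round 1 first-place votes: the East site 8, the North site 1, the South site 9, the Downtown lot 10.
the Downtown lot and the South site advance.
Runoff: the Downtown lot is preferred to the South site by 10 voters; the South site by 18.
the South site wins the runoff.

the South site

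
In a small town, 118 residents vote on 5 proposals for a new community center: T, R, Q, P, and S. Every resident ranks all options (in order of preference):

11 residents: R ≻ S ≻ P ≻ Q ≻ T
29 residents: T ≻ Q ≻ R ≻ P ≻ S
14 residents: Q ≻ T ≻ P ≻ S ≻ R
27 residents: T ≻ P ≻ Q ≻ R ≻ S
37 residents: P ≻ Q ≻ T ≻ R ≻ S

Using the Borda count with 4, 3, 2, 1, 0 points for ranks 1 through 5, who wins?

T: 11·0 + 29·4 + 14·3 + 27·4 + 37·2 = 340
R: 11·4 + 29·2 + 14·0 + 27·1 + 37·1 = 166
Q: 11·1 + 29·3 + 14·4 + 27·2 + 37·3 = 319
P: 11·2 + 29·1 + 14·2 + 27·3 + 37·4 = 308
S: 11·3 + 29·0 + 14·1 + 27·0 + 37·0 = 47
T has the highest Borda score (340).

T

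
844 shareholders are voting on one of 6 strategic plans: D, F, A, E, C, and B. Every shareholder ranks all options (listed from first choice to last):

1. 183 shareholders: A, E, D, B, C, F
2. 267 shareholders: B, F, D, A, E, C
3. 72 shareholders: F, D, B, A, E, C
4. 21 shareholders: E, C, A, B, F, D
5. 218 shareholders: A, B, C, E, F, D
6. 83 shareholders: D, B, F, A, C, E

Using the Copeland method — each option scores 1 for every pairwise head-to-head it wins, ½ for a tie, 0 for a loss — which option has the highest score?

B

D: beats C; ties A and E; loses to F and B → score 2.
F: beats D; ties A, E, and C; loses to B → score 2.5.
A: beats E and C; ties D, F, and B → score 3.5.
E: beats C; ties D and F; loses to A and B → score 2.
C: ties F; loses to D, A, E, and B → score 0.5.
B: beats D, F, E, and C; ties A → score 4.5.
B has the best pairwise record.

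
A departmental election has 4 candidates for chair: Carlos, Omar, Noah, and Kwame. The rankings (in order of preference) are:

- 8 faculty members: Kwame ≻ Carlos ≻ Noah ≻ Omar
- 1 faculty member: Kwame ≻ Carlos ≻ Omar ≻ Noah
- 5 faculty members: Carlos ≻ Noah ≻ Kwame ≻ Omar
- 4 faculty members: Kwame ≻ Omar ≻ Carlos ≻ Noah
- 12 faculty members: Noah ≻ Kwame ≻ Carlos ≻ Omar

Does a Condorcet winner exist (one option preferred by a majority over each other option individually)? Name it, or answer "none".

none

Checking pairwise contests:
Kwame beats Carlos 25–5.
Carlos beats Omar 26–4.
Carlos beats Noah 18–12.
Noah beats Kwame 17–13.
Every option loses at least one head-to-head, so there is no Condorcet winner.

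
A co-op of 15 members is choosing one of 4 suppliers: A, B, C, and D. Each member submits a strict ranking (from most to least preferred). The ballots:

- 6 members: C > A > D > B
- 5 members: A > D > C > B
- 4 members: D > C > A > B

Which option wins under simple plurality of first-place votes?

C

First-place votes: A 5, B 0, C 6, D 4.
C has the most first-place votes.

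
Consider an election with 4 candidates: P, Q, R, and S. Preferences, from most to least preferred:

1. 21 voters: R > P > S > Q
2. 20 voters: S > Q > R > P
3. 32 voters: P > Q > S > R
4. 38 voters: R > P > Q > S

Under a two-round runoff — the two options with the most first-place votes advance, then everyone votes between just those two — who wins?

Round 1 first-place votes: P 32, Q 0, R 59, S 20.
R and P advance.
Runoff: R is preferred to P by 79 voters; P by 32.
R wins the runoff.

R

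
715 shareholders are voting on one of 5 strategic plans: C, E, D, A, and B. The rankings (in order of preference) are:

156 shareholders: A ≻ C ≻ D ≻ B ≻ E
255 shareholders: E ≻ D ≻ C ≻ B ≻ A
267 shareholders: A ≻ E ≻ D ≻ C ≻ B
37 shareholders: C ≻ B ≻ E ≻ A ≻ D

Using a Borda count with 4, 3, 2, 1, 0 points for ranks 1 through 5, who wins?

E

C: 156·3 + 255·2 + 267·1 + 37·4 = 1393
E: 156·0 + 255·4 + 267·3 + 37·2 = 1895
D: 156·2 + 255·3 + 267·2 + 37·0 = 1611
A: 156·4 + 255·0 + 267·4 + 37·1 = 1729
B: 156·1 + 255·1 + 267·0 + 37·3 = 522
E has the highest Borda score (1895).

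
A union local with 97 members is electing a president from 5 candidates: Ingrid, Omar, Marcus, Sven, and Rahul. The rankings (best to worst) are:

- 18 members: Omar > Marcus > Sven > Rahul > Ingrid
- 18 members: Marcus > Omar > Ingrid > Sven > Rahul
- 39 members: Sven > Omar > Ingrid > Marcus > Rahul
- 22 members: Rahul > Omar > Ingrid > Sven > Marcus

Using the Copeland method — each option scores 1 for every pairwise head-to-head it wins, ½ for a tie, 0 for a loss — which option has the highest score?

Ingrid: beats Marcus and Rahul; loses to Omar and Sven → score 2.
Omar: beats Ingrid, Marcus, Sven, and Rahul → score 4.
Marcus: beats Rahul; loses to Ingrid, Omar, and Sven → score 1.
Sven: beats Ingrid, Marcus, and Rahul; loses to Omar → score 3.
Rahul: loses to Ingrid, Omar, Marcus, and Sven → score 0.
Omar has the best pairwise record.

Omar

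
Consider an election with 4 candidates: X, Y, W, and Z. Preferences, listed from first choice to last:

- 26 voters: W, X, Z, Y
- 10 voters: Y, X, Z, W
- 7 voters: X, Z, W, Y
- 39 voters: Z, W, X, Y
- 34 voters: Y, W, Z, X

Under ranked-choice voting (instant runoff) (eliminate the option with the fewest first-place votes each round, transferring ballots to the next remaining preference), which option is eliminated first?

Round 1: X 7, Y 44, W 26, Z 39. Eliminate X.

X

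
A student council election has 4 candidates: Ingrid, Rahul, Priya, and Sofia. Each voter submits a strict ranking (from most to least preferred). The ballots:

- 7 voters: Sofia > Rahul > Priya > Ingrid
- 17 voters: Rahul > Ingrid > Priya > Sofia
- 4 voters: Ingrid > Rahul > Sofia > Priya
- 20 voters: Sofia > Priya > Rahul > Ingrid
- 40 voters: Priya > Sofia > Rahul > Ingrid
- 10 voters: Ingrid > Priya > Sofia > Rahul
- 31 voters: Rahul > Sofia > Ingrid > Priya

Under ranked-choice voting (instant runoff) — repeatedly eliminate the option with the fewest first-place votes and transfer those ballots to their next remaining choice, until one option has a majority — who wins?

Priya

Round 1: Ingrid 14, Rahul 48, Priya 40, Sofia 27. Eliminate Ingrid.
Round 2: Rahul 52, Priya 50, Sofia 27. Eliminate Sofia.
Round 3: Rahul 59, Priya 70. Priya has a majority.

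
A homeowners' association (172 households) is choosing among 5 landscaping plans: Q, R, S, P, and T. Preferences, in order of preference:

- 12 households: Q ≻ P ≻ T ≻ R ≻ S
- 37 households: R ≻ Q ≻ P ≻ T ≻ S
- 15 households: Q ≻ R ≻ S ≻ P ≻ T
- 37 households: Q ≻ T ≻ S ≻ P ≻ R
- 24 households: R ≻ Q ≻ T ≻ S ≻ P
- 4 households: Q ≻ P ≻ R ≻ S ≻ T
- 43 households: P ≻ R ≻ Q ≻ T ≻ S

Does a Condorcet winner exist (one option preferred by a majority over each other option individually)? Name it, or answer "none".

none

Checking pairwise contests:
R beats Q 104–68.
P beats R 96–76.
Q beats S 172–0.
Q beats P 129–43.
Q beats T 172–0.
Every option loses at least one head-to-head, so there is no Condorcet winner.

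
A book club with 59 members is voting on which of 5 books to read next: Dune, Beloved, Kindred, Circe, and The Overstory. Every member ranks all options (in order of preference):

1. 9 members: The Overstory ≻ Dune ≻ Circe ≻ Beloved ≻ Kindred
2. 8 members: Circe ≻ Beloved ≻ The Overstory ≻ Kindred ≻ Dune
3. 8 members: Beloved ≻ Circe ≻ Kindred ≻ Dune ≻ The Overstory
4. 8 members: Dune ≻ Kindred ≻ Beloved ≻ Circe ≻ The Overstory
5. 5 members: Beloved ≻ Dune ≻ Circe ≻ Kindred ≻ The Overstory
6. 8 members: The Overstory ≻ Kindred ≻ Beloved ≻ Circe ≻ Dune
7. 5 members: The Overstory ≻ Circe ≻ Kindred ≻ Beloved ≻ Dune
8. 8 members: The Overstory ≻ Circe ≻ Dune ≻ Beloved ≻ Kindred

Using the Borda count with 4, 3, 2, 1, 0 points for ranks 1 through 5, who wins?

Circe

Dune: 9·3 + 8·0 + 8·1 + 8·4 + 5·3 + 8·0 + 5·0 + 8·2 = 98
Beloved: 9·1 + 8·3 + 8·4 + 8·2 + 5·4 + 8·2 + 5·1 + 8·1 = 130
Kindred: 9·0 + 8·1 + 8·2 + 8·3 + 5·1 + 8·3 + 5·2 + 8·0 = 87
Circe: 9·2 + 8·4 + 8·3 + 8·1 + 5·2 + 8·1 + 5·3 + 8·3 = 139
The Overstory: 9·4 + 8·2 + 8·0 + 8·0 + 5·0 + 8·4 + 5·4 + 8·4 = 136
Circe has the highest Borda score (139).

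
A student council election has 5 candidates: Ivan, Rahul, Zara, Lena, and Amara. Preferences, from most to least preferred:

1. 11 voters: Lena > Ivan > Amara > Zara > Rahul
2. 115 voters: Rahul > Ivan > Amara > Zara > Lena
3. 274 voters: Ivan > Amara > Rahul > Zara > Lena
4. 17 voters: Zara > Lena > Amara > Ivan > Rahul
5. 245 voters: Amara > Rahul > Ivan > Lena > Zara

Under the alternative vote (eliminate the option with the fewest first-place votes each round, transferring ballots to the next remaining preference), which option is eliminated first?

Round 1: Ivan 274, Rahul 115, Zara 17, Lena 11, Amara 245. Eliminate Lena.

Lena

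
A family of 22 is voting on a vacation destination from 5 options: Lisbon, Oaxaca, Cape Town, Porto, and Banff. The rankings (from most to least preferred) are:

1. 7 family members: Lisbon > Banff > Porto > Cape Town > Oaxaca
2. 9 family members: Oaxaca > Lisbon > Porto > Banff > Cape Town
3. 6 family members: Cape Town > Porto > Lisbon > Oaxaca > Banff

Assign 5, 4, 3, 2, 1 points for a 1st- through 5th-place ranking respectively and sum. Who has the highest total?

Lisbon

Lisbon: 7·5 + 9·4 + 6·3 = 89
Oaxaca: 7·1 + 9·5 + 6·2 = 64
Cape Town: 7·2 + 9·1 + 6·5 = 53
Porto: 7·3 + 9·3 + 6·4 = 72
Banff: 7·4 + 9·2 + 6·1 = 52
Lisbon has the highest Borda score (89).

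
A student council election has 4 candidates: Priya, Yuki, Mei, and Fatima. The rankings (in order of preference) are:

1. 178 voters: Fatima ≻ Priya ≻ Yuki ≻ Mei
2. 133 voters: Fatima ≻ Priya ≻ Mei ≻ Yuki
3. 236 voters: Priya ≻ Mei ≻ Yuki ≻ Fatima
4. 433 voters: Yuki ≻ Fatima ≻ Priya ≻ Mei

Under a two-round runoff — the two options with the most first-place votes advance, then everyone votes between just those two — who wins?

Yuki

Round 1 first-place votes: Priya 236, Yuki 433, Mei 0, Fatima 311.
Yuki and Fatima advance.
Runoff: Yuki is preferred to Fatima by 669 voters; Fatima by 311.
Yuki wins the runoff.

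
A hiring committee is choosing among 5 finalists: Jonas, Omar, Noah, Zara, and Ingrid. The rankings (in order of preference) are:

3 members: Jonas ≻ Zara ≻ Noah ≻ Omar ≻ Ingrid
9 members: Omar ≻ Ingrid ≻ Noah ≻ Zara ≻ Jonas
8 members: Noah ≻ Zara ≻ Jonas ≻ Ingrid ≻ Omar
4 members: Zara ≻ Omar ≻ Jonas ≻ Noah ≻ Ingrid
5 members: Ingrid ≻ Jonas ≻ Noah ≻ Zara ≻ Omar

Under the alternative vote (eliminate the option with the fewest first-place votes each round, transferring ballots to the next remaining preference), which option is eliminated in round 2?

Round 1: Jonas 3, Omar 9, Noah 8, Zara 4, Ingrid 5. Eliminate Jonas.
Round 2: Omar 9, Noah 8, Zara 7, Ingrid 5. Eliminate Ingrid.

Ingrid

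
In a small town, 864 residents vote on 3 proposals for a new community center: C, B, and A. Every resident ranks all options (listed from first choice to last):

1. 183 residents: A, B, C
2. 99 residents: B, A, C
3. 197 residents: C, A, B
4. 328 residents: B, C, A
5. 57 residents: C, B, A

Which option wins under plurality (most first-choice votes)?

First-place votes: C 254, B 427, A 183.
B has the most first-place votes.

B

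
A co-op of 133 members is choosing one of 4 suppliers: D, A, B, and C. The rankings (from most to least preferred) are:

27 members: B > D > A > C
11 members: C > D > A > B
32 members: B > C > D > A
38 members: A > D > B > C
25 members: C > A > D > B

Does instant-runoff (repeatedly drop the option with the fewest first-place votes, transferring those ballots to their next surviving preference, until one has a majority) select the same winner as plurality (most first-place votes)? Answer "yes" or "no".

no

Instant-runoff — R1 D 0, A 38, B 59, C 36 (D out); R2 A 38, B 59, C 36 (C out); R3 A 74, B 59 (A winner). Winner: A.
Plurality — first-place votes: D 0, A 38, B 59, C 36. Winner: B.
The two methods disagree.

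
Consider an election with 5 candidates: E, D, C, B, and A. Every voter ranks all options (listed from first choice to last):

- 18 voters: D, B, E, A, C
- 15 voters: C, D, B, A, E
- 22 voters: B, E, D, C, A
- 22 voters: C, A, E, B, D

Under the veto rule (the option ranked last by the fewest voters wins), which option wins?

Last-place votes: E 15, D 22, C 18, B 0, A 22.
B is ranked last by the fewest voters, so B wins.

B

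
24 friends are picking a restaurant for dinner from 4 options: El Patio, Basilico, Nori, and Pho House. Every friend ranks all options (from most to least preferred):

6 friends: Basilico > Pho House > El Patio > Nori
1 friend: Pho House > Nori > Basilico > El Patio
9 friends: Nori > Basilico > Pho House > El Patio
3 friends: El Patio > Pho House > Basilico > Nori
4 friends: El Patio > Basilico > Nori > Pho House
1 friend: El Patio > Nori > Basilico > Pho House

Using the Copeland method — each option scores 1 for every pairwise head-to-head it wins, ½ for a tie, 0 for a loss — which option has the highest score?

Basilico

El Patio: beats Nori; loses to Basilico and Pho House → score 1.
Basilico: beats El Patio, Nori, and Pho House → score 3.
Nori: beats Pho House; loses to El Patio and Basilico → score 1.
Pho House: beats El Patio; loses to Basilico and Nori → score 1.
Basilico has the best pairwise record.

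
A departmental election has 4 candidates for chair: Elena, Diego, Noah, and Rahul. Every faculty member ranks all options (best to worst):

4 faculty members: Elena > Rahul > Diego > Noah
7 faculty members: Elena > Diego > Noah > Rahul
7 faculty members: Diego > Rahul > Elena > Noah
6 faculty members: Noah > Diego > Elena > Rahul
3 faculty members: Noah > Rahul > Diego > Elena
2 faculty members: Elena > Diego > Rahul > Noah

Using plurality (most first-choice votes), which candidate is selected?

Elena

First-place votes: Elena 13, Diego 7, Noah 9, Rahul 0.
Elena has the most first-place votes.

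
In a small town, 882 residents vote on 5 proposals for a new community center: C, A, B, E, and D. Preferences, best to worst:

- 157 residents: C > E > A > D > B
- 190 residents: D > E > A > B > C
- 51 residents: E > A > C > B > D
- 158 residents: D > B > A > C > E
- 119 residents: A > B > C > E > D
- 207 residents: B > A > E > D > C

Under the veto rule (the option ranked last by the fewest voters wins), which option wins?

Last-place votes: C 397, A 0, B 157, E 158, D 170.
A is ranked last by the fewest voters, so A wins.

A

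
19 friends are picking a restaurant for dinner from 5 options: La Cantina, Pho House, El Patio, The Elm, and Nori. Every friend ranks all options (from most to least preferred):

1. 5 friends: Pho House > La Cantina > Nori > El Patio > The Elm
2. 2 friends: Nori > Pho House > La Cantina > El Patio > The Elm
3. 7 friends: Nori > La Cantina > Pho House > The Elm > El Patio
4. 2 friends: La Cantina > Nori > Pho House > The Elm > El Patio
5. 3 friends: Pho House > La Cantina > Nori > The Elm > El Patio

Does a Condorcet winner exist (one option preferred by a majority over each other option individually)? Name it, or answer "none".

none

Checking pairwise contests:
Pho House beats La Cantina 10–9.
Nori beats Pho House 11–8.
La Cantina beats El Patio 19–0.
La Cantina beats The Elm 19–0.
La Cantina beats Nori 10–9.
Every option loses at least one head-to-head, so there is no Condorcet winner.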